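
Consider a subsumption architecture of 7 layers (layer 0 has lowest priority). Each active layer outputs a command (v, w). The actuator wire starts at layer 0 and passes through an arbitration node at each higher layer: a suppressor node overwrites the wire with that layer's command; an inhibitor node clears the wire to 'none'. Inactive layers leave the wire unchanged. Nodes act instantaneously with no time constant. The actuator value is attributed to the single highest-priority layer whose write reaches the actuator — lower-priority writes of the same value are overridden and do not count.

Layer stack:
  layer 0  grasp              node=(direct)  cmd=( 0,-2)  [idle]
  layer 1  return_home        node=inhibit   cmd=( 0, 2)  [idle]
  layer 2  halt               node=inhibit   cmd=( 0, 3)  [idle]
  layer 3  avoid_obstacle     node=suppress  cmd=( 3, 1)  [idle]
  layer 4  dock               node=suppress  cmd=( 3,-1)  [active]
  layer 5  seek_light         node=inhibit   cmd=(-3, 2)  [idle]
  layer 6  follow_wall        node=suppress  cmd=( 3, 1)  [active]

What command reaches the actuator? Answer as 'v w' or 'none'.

L0 grasp: idle → wire = none
L1 return_home: idle → wire stays none
L2 halt: idle → wire stays none
L3 avoid_obstacle: idle → wire stays none
L4 dock: active, suppressor → wire = (3, -1)
L5 seek_light: idle → wire stays (3, -1)
L6 follow_wall: active, suppressor → wire = (3, 1)
actuator = (3, 1)

3 1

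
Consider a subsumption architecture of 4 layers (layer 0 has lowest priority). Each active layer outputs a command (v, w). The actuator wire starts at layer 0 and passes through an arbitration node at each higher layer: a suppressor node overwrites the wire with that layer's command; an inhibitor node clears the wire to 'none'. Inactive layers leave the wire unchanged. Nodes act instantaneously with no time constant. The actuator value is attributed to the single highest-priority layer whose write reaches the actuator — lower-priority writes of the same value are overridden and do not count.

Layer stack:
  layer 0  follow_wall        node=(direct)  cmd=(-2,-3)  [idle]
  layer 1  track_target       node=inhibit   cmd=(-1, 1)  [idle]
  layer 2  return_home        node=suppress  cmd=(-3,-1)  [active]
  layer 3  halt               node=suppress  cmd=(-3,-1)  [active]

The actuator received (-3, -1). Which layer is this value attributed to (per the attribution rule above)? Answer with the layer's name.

[0] follow_wall off; wire := none
[1] track_target off; pass none
[2] return_home on (suppress); wire := (-3, -1)
[3] halt on (suppress); wire := (-3, -1)
output (-3, -1)
last writer: layer 3 = halt

halt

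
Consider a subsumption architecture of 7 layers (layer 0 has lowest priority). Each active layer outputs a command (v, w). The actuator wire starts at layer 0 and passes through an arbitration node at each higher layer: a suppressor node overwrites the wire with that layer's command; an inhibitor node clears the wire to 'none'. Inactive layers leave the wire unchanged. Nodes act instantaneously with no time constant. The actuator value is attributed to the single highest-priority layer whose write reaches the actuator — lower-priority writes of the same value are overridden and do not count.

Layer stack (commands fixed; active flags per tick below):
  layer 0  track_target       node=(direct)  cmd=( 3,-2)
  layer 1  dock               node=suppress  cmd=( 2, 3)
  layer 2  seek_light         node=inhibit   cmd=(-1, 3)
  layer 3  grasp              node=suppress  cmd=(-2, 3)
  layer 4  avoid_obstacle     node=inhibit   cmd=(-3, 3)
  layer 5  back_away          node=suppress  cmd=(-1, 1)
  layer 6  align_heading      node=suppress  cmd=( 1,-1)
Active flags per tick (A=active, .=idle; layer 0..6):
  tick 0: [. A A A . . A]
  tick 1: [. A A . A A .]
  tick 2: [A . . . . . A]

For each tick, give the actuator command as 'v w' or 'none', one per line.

tick 0:
  [0] track_target off; wire := none
  [1] dock on (suppress); wire := (2, 3)
  [2] seek_light on (inhibit); wire := none
  [3] grasp on (suppress); wire := (-2, 3)
  [4] avoid_obstacle off; pass (-2, 3)
  [5] back_away off; pass (-2, 3)
  [6] align_heading on (suppress); wire := (1, -1)
  output (1, -1)
tick 1:
  [0] track_target off; wire := none
  [1] dock on (suppress); wire := (2, 3)
  [2] seek_light on (inhibit); wire := none
  [3] grasp off; pass none
  [4] avoid_obstacle on (inhibit); wire := none
  [5] back_away on (suppress); wire := (-1, 1)
  [6] align_heading off; pass (-1, 1)
  output (-1, 1)
tick 2:
  [0] track_target on; wire := (3, -2)
  [1] dock off; pass (3, -2)
  [2] seek_light off; pass (3, -2)
  [3] grasp off; pass (3, -2)
  [4] avoid_obstacle off; pass (3, -2)
  [5] back_away off; pass (3, -2)
  [6] align_heading on (suppress); wire := (1, -1)
  output (1, -1)

1 -1
-1 1
1 -1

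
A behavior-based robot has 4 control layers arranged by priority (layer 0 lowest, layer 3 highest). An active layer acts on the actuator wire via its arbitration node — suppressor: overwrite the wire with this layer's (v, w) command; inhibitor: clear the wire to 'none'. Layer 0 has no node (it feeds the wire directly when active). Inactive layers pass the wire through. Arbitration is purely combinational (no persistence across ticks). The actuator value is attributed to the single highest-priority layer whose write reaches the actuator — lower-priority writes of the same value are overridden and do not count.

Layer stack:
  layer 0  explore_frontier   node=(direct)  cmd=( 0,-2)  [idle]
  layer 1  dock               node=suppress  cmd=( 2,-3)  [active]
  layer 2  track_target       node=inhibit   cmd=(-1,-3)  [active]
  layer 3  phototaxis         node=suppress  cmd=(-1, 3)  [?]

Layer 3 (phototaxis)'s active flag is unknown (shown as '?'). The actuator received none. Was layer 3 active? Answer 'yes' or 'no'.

no

If layer 3 is active=yes:
  actuator would be (-1, 3)
If layer 3 is active=no:
  actuator would be none
Observed none, so layer 3 was idle.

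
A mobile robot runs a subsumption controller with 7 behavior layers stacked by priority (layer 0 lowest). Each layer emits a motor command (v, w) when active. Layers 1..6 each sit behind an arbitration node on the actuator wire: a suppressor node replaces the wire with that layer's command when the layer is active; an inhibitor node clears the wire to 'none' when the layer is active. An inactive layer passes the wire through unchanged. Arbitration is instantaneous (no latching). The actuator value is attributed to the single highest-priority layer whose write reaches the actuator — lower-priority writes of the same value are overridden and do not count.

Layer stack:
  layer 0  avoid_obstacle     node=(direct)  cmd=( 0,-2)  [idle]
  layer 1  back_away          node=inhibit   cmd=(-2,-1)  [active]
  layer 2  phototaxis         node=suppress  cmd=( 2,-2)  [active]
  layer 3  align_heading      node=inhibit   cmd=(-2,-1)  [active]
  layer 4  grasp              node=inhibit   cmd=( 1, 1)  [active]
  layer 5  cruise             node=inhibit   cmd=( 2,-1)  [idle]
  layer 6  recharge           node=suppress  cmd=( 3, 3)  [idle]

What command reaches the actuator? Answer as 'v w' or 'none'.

L0 avoid_obstacle: idle → wire = none
L1 back_away: active, inhibitor → wire = none
L2 phototaxis: active, suppressor → wire = (2, -2)
L3 align_heading: active, inhibitor → wire = none
L4 grasp: active, inhibitor → wire = none
L5 cruise: idle → wire stays none
L6 recharge: idle → wire stays none
actuator = none

none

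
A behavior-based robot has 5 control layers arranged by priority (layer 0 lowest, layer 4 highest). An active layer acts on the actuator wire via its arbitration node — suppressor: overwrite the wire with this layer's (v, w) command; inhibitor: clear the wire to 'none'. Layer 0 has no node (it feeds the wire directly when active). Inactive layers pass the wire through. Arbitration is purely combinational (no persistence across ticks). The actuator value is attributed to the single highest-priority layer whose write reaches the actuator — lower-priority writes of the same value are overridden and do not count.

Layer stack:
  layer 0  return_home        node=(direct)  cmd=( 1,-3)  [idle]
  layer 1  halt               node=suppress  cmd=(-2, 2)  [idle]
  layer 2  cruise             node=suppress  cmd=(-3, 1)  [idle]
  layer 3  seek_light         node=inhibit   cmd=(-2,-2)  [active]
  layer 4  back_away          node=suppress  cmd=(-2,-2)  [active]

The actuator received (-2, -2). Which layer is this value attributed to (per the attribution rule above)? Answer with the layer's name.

layer 0 (return_home) idle — none
layer 1 (halt) idle — unchanged: none
layer 2 (cruise) idle — unchanged: none
layer 3 (seek_light) active — inhibits: none
layer 4 (back_away) active — suppresses: (-2, -2)
→ actuator (-2, -2)
last writer: layer 4 = back_away

back_away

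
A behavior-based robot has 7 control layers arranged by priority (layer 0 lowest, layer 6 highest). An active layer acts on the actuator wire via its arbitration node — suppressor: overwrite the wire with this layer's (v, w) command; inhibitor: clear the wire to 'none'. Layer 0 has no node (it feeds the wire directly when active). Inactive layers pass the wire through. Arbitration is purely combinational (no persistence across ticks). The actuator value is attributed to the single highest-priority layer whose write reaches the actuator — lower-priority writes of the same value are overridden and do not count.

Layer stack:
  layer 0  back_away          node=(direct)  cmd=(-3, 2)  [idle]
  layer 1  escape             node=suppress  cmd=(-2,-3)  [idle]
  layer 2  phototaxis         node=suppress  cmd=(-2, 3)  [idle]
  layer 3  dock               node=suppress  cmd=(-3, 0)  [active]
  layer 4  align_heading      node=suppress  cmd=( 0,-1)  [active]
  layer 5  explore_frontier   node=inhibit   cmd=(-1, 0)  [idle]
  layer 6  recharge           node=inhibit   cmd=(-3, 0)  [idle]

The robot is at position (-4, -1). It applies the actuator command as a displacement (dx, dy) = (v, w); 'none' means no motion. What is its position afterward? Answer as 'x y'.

-4 -2

L0 back_away: idle → wire = none
L1 escape: idle → wire stays none
L2 phototaxis: idle → wire stays none
L3 dock: active, suppressor → wire = (-3, 0)
L4 align_heading: active, suppressor → wire = (0, -1)
L5 explore_frontier: idle → wire stays (0, -1)
L6 recharge: idle → wire stays (0, -1)
actuator = (0, -1)
position: (-4, -1) + (0, -1) = (-4, -2)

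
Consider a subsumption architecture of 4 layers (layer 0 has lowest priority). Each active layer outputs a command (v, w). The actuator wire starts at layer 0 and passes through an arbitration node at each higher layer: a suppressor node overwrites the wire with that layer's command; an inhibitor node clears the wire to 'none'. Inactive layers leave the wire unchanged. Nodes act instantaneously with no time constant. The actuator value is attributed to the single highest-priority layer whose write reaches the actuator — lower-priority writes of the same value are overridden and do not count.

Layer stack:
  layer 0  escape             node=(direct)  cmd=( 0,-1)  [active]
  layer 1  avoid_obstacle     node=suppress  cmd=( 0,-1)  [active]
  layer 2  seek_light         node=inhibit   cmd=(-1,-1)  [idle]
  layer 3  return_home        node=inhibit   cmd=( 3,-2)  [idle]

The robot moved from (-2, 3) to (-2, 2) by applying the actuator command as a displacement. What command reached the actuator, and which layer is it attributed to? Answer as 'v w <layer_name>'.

displacement = (-2, 2) − (-2, 3) = (0, -1)
L0 escape: active, feeds wire = (0, -1)
L1 avoid_obstacle: active, suppressor → wire = (0, -1)
L2 seek_light: idle → wire stays (0, -1)
L3 return_home: idle → wire stays (0, -1)
actuator = (0, -1) — from layer 1 (avoid_obstacle)

0 -1 avoid_obstacle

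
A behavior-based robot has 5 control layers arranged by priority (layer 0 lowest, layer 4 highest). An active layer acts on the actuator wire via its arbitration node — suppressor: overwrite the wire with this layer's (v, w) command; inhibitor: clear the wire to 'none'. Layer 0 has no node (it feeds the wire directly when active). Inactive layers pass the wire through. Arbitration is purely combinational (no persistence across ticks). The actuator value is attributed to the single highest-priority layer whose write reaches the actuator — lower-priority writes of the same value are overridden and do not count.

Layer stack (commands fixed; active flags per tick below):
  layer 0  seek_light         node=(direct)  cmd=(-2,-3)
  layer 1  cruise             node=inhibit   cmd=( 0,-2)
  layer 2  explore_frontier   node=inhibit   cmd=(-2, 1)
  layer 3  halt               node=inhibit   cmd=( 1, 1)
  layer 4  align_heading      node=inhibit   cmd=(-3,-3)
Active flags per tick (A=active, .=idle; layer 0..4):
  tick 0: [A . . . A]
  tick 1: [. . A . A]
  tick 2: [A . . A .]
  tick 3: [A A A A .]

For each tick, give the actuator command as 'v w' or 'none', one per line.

none
none
none
none

tick 0:
  [0] seek_light on; wire := (-2, -3)
  [1] cruise off; pass (-2, -3)
  [2] explore_frontier off; pass (-2, -3)
  [3] halt off; pass (-2, -3)
  [4] align_heading on (inhibit); wire := none
  output none
tick 1:
  [0] seek_light off; wire := none
  [1] cruise off; pass none
  [2] explore_frontier on (inhibit); wire := none
  [3] halt off; pass none
  [4] align_heading on (inhibit); wire := none
  output none
tick 2:
  [0] seek_light on; wire := (-2, -3)
  [1] cruise off; pass (-2, -3)
  [2] explore_frontier off; pass (-2, -3)
  [3] halt on (inhibit); wire := none
  [4] align_heading off; pass none
  output none
tick 3:
  [0] seek_light on; wire := (-2, -3)
  [1] cruise on (inhibit); wire := none
  [2] explore_frontier on (inhibit); wire := none
  [3] halt on (inhibit); wire := none
  [4] align_heading off; pass none
  output none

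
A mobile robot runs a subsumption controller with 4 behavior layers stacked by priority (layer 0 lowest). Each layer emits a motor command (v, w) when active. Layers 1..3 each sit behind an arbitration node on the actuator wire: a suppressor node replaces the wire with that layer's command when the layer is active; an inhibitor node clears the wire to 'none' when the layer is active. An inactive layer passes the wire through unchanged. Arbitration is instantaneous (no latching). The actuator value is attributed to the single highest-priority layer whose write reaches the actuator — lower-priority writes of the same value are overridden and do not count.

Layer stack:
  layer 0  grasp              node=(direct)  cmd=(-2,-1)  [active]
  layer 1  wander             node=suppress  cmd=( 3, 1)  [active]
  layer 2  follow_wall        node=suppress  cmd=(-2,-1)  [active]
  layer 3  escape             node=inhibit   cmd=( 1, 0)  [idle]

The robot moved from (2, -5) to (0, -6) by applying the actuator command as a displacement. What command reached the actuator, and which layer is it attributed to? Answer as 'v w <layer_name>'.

-2 -1 follow_wall

displacement = (0, -6) − (2, -5) = (-2, -1)
[0] grasp on; wire := (-2, -1)
[1] wander on (suppress); wire := (3, 1)
[2] follow_wall on (suppress); wire := (-2, -1)
[3] escape off; pass (-2, -1)
output (-2, -1) — from layer 2 (follow_wall)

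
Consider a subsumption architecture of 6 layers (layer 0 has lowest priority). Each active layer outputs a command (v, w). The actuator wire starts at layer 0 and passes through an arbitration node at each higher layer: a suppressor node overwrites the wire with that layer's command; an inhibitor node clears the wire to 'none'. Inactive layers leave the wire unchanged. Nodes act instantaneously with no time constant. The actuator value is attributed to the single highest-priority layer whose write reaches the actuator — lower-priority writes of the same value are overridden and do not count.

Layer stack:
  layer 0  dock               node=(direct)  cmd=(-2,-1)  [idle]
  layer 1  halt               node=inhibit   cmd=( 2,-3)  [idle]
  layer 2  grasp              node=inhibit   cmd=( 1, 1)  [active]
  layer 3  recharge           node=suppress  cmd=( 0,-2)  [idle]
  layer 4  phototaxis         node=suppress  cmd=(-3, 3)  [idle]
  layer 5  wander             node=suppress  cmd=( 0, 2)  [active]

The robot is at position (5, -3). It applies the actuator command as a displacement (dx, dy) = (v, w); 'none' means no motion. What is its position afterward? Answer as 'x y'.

[0] dock off; wire := none
[1] halt off; pass none
[2] grasp on (inhibit); wire := none
[3] recharge off; pass none
[4] phototaxis off; pass none
[5] wander on (suppress); wire := (0, 2)
output (0, 2)
position: (5, -3) + (0, 2) = (5, -1)

5 -1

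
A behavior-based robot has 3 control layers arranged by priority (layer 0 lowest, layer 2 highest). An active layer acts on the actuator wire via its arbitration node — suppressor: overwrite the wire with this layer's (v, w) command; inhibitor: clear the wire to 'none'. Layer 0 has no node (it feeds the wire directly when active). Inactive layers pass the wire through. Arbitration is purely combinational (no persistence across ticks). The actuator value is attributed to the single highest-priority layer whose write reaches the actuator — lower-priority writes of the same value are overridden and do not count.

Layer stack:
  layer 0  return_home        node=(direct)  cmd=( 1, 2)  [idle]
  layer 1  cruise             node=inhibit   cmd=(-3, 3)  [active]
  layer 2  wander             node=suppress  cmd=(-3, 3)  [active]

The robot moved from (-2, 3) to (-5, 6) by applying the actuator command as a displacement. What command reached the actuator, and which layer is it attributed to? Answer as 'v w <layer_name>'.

-3 3 wander

displacement = (-5, 6) − (-2, 3) = (-3, 3)
[0] return_home off; wire := none
[1] cruise on (inhibit); wire := none
[2] wander on (suppress); wire := (-3, 3)
output (-3, 3) — from layer 2 (wander)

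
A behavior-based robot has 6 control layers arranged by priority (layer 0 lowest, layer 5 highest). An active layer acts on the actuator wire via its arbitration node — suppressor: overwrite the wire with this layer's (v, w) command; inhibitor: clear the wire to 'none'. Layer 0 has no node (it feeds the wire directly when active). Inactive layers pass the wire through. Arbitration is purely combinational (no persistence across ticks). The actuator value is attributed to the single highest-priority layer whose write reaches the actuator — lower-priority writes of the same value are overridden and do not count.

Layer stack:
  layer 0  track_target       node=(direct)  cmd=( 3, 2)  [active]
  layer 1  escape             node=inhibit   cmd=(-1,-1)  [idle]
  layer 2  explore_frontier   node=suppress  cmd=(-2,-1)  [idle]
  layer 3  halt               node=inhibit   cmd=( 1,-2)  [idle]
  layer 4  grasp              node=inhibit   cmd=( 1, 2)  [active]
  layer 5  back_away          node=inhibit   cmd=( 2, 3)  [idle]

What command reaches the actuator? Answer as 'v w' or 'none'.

none

layer 0 (track_target) active — direct: (3, 2)
layer 1 (escape) idle — unchanged: (3, 2)
layer 2 (explore_frontier) idle — unchanged: (3, 2)
layer 3 (halt) idle — unchanged: (3, 2)
layer 4 (grasp) active — inhibits: none
layer 5 (back_away) idle — unchanged: none
→ actuator none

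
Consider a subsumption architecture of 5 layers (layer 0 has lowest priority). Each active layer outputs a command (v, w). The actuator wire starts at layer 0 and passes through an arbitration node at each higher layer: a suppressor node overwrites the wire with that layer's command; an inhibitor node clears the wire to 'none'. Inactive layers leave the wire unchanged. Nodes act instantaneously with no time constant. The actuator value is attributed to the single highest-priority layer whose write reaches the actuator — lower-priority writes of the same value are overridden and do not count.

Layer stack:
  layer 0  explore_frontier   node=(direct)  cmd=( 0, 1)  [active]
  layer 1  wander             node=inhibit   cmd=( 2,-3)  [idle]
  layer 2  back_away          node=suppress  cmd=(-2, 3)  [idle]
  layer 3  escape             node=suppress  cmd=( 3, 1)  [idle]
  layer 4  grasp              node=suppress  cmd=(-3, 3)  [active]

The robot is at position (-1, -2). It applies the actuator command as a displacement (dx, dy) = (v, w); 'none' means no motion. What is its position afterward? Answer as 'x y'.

[0] explore_frontier on; wire := (0, 1)
[1] wander off; pass (0, 1)
[2] back_away off; pass (0, 1)
[3] escape off; pass (0, 1)
[4] grasp on (suppress); wire := (-3, 3)
output (-3, 3)
position: (-1, -2) + (-3, 3) = (-4, 1)

-4 1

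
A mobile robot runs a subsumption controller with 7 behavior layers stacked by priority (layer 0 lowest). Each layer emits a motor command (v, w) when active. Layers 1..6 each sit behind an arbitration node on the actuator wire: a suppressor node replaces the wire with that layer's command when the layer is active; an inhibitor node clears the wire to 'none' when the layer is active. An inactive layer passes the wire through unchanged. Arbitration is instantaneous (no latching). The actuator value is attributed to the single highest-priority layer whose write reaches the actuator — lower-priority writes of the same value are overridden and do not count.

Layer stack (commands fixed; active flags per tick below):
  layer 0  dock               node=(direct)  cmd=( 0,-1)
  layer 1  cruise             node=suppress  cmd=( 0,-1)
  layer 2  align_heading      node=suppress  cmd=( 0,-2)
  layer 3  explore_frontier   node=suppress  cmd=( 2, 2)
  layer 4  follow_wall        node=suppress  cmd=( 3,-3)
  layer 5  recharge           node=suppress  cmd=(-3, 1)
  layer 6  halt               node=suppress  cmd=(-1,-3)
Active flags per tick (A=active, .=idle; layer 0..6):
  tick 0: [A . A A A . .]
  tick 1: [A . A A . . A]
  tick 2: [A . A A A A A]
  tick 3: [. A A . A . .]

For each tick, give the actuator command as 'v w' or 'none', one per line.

3 -3
-1 -3
-1 -3
3 -3

tick 0:
  L0 dock: active, feeds wire = (0, -1)
  L1 cruise: idle → wire stays (0, -1)
  L2 align_heading: active, suppressor → wire = (0, -2)
  L3 explore_frontier: active, suppressor → wire = (2, 2)
  L4 follow_wall: active, suppressor → wire = (3, -3)
  L5 recharge: idle → wire stays (3, -3)
  L6 halt: idle → wire stays (3, -3)
  actuator = (3, -3)
tick 1:
  L0 dock: active, feeds wire = (0, -1)
  L1 cruise: idle → wire stays (0, -1)
  L2 align_heading: active, suppressor → wire = (0, -2)
  L3 explore_frontier: active, suppressor → wire = (2, 2)
  L4 follow_wall: idle → wire stays (2, 2)
  L5 recharge: idle → wire stays (2, 2)
  L6 halt: active, suppressor → wire = (-1, -3)
  actuator = (-1, -3)
tick 2:
  L0 dock: active, feeds wire = (0, -1)
  L1 cruise: idle → wire stays (0, -1)
  L2 align_heading: active, suppressor → wire = (0, -2)
  L3 explore_frontier: active, suppressor → wire = (2, 2)
  L4 follow_wall: active, suppressor → wire = (3, -3)
  L5 recharge: active, suppressor → wire = (-3, 1)
  L6 halt: active, suppressor → wire = (-1, -3)
  actuator = (-1, -3)
tick 3:
  L0 dock: idle → wire = none
  L1 cruise: active, suppressor → wire = (0, -1)
  L2 align_heading: active, suppressor → wire = (0, -2)
  L3 explore_frontier: idle → wire stays (0, -2)
  L4 follow_wall: active, suppressor → wire = (3, -3)
  L5 recharge: idle → wire stays (3, -3)
  L6 halt: idle → wire stays (3, -3)
  actuator = (3, -3)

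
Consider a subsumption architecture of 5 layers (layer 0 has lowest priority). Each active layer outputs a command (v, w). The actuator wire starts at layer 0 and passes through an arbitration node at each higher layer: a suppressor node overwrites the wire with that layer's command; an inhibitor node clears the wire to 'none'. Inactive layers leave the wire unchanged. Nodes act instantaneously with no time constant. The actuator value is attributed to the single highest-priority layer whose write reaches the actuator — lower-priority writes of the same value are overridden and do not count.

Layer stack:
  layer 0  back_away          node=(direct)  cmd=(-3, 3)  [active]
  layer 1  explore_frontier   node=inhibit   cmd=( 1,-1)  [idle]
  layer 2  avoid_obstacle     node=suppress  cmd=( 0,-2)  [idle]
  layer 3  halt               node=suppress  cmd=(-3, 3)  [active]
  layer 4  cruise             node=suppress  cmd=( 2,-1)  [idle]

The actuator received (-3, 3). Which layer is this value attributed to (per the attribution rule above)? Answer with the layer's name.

L0 back_away: active, feeds wire = (-3, 3)
L1 explore_frontier: idle → wire stays (-3, 3)
L2 avoid_obstacle: idle → wire stays (-3, 3)
L3 halt: active, suppressor → wire = (-3, 3)
L4 cruise: idle → wire stays (-3, 3)
actuator = (-3, 3)
last writer: layer 3 = halt

halt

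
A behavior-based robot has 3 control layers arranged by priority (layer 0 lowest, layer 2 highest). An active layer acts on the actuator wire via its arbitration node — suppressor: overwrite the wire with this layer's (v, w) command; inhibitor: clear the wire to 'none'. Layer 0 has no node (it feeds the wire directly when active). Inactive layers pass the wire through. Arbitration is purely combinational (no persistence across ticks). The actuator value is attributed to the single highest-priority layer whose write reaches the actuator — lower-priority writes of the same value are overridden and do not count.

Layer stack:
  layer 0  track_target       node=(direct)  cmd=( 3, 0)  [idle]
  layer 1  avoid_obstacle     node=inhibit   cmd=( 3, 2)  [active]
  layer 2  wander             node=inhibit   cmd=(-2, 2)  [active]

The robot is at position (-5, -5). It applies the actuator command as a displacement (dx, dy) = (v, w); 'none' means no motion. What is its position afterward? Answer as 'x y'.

L0 track_target: idle → wire = none
L1 avoid_obstacle: active, inhibitor → wire = none
L2 wander: active, inhibitor → wire = none
actuator = none
position: (-5, -5) + none = (-5, -5)

-5 -5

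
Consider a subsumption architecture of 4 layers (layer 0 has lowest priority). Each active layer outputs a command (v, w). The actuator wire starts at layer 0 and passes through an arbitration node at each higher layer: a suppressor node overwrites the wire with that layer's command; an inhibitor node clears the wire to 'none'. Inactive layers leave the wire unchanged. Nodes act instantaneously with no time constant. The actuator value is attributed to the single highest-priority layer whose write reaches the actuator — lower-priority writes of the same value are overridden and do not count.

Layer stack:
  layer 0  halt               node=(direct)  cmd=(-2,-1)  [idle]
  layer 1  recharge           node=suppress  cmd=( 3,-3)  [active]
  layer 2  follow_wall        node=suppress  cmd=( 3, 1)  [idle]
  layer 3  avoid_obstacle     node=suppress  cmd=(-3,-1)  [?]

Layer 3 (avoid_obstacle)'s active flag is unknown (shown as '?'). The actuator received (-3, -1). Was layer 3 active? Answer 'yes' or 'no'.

If layer 3 is active=yes:
  actuator would be (-3, -1)
If layer 3 is active=no:
  actuator would be (3, -3)
Observed (-3, -1), so layer 3 was active.

yes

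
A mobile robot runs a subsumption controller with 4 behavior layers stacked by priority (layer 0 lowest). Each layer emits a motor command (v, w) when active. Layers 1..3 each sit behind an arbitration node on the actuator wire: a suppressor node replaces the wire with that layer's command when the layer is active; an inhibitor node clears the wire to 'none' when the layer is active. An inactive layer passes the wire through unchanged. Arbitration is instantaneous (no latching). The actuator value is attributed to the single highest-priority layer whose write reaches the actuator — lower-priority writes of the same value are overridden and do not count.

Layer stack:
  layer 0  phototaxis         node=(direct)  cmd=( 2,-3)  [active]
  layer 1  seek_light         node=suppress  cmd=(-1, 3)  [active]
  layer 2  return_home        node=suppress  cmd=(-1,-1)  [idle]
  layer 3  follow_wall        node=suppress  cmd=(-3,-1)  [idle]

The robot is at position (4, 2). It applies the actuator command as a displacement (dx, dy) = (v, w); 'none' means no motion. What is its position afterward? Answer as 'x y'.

3 5

[0] phototaxis on; wire := (2, -3)
[1] seek_light on (suppress); wire := (-1, 3)
[2] return_home off; pass (-1, 3)
[3] follow_wall off; pass (-1, 3)
output (-1, 3)
position: (4, 2) + (-1, 3) = (3, 5)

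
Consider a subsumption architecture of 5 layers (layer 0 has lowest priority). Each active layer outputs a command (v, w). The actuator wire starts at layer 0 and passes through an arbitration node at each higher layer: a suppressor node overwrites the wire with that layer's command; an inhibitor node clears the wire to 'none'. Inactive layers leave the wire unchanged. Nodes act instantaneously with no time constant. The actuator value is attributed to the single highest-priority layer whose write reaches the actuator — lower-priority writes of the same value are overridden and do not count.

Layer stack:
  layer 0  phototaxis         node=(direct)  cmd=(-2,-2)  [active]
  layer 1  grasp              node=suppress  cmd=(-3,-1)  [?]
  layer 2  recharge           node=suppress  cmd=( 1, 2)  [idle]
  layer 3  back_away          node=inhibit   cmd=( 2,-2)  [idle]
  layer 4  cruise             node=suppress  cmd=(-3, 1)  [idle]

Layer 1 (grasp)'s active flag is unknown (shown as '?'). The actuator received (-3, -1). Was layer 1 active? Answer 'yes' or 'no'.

yes

If layer 1 is active=yes:
  actuator would be (-3, -1)
If layer 1 is active=no:
  actuator would be (-2, -2)
Observed (-3, -1), so layer 1 was active.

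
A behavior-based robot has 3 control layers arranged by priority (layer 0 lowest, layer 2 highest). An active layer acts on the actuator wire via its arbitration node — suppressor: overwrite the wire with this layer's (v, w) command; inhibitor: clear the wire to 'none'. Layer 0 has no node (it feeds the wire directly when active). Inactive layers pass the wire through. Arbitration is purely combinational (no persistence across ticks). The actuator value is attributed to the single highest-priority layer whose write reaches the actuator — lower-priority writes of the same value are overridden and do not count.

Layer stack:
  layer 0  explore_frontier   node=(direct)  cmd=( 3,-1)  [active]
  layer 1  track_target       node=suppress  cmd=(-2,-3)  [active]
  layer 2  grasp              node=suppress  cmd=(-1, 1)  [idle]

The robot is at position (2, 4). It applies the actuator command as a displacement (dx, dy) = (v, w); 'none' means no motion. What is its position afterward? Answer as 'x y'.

layer 0 (explore_frontier) active — direct: (3, -1)
layer 1 (track_target) active — suppresses: (-2, -3)
layer 2 (grasp) idle — unchanged: (-2, -3)
→ actuator (-2, -3)
position: (2, 4) + (-2, -3) = (0, 1)

0 1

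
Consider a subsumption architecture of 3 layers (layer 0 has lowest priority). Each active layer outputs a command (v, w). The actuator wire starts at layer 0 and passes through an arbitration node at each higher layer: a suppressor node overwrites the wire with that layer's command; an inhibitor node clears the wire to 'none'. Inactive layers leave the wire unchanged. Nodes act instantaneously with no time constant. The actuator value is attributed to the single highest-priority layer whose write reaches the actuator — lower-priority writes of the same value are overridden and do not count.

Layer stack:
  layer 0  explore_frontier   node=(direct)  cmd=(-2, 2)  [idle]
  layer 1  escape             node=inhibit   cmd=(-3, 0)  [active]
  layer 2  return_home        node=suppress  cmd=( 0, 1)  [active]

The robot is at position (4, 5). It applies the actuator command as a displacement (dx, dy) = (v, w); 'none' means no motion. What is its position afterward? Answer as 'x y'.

4 6

layer 0 (explore_frontier) idle — none
layer 1 (escape) active — inhibits: none
layer 2 (return_home) active — suppresses: (0, 1)
→ actuator (0, 1)
position: (4, 5) + (0, 1) = (4, 6)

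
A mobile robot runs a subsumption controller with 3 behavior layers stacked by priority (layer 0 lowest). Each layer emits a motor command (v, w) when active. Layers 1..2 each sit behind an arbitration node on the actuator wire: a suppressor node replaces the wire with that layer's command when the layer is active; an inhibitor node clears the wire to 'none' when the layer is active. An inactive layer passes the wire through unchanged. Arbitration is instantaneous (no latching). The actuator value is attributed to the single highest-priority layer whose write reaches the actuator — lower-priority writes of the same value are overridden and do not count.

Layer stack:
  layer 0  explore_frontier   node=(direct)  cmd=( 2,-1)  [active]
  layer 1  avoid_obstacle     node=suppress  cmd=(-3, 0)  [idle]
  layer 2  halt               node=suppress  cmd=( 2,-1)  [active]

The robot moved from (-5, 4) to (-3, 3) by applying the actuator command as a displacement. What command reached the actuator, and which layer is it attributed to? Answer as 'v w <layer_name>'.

displacement = (-3, 3) − (-5, 4) = (2, -1)
layer 0 (explore_frontier) active — direct: (2, -1)
layer 1 (avoid_obstacle) idle — unchanged: (2, -1)
layer 2 (halt) active — suppresses: (2, -1)
→ actuator (2, -1) — from layer 2 (halt)

2 -1 halt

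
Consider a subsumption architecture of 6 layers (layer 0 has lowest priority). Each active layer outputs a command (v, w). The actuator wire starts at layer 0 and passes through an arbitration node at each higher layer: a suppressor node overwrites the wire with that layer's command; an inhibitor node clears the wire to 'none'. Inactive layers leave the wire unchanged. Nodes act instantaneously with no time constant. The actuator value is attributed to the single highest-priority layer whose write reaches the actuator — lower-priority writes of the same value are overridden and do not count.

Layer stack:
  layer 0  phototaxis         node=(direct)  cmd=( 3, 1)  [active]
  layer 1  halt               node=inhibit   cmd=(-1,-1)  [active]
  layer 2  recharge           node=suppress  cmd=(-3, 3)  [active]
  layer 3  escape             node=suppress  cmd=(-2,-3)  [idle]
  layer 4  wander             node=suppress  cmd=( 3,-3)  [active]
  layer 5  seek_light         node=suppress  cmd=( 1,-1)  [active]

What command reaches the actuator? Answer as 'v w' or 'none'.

layer 0 (phototaxis) active — direct: (3, 1)
layer 1 (halt) active — inhibits: none
layer 2 (recharge) active — suppresses: (-3, 3)
layer 3 (escape) idle — unchanged: (-3, 3)
layer 4 (wander) active — suppresses: (3, -3)
layer 5 (seek_light) active — suppresses: (1, -1)
→ actuator (1, -1)

1 -1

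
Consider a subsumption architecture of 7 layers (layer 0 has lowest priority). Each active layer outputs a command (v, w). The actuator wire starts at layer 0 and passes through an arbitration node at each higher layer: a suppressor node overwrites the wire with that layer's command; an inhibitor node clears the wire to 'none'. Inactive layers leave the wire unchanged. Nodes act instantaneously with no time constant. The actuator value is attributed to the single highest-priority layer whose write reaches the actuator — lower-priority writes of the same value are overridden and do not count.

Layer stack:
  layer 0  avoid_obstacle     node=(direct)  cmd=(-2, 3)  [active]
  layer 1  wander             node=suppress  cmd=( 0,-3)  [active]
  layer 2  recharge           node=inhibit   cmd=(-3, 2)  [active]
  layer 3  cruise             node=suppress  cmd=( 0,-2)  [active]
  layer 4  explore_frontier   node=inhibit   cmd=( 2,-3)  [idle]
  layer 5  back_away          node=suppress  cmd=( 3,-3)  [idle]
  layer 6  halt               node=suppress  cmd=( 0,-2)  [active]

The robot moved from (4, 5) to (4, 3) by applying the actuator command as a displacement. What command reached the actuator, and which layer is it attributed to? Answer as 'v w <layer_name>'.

displacement = (4, 3) − (4, 5) = (0, -2)
layer 0 (avoid_obstacle) active — direct: (-2, 3)
layer 1 (wander) active — suppresses: (0, -3)
layer 2 (recharge) active — inhibits: none
layer 3 (cruise) active — suppresses: (0, -2)
layer 4 (explore_frontier) idle — unchanged: (0, -2)
layer 5 (back_away) idle — unchanged: (0, -2)
layer 6 (halt) active — suppresses: (0, -2)
→ actuator (0, -2) — from layer 6 (halt)

0 -2 halt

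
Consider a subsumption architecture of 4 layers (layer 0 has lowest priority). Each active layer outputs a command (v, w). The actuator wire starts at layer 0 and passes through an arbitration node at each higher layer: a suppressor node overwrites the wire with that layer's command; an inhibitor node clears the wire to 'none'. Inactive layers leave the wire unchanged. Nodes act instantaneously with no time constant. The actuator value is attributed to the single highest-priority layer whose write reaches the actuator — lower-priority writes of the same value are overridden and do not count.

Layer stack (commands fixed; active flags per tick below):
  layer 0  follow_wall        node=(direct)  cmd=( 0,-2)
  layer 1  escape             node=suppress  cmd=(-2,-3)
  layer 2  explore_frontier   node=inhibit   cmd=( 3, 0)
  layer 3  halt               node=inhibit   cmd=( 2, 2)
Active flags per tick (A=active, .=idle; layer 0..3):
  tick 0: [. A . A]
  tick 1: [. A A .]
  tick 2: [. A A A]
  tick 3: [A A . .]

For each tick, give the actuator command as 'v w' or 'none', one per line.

tick 0:
  [0] follow_wall off; wire := none
  [1] escape on (suppress); wire := (-2, -3)
  [2] explore_frontier off; pass (-2, -3)
  [3] halt on (inhibit); wire := none
  output none
tick 1:
  [0] follow_wall off; wire := none
  [1] escape on (suppress); wire := (-2, -3)
  [2] explore_frontier on (inhibit); wire := none
  [3] halt off; pass none
  output none
tick 2:
  [0] follow_wall off; wire := none
  [1] escape on (suppress); wire := (-2, -3)
  [2] explore_frontier on (inhibit); wire := none
  [3] halt on (inhibit); wire := none
  output none
tick 3:
  [0] follow_wall on; wire := (0, -2)
  [1] escape on (suppress); wire := (-2, -3)
  [2] explore_frontier off; pass (-2, -3)
  [3] halt off; pass (-2, -3)
  output (-2, -3)

none
none
none
-2 -3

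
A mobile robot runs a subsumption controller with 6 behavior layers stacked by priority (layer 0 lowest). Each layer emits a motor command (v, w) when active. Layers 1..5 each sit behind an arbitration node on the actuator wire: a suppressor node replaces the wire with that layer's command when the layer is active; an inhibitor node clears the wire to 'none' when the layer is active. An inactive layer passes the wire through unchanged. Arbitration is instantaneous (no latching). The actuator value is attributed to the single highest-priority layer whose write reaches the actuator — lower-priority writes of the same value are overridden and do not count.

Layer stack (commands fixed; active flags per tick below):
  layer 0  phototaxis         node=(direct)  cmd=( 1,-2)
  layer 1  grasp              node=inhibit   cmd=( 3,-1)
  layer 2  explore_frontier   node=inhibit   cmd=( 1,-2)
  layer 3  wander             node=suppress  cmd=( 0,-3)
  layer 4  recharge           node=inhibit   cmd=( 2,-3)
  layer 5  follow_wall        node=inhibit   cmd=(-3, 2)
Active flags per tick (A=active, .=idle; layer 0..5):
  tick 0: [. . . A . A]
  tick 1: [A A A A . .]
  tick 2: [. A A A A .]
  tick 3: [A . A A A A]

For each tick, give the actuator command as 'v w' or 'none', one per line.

none
0 -3
none
none

tick 0:
  layer 0 (phototaxis) idle — none
  layer 1 (grasp) idle — unchanged: none
  layer 2 (explore_frontier) idle — unchanged: none
  layer 3 (wander) active — suppresses: (0, -3)
  layer 4 (recharge) idle — unchanged: (0, -3)
  layer 5 (follow_wall) active — inhibits: none
  → actuator none
tick 1:
  layer 0 (phototaxis) active — direct: (1, -2)
  layer 1 (grasp) active — inhibits: none
  layer 2 (explore_frontier) active — inhibits: none
  layer 3 (wander) active — suppresses: (0, -3)
  layer 4 (recharge) idle — unchanged: (0, -3)
  layer 5 (follow_wall) idle — unchanged: (0, -3)
  → actuator (0, -3)
tick 2:
  layer 0 (phototaxis) idle — none
  layer 1 (grasp) active — inhibits: none
  layer 2 (explore_frontier) active — inhibits: none
  layer 3 (wander) active — suppresses: (0, -3)
  layer 4 (recharge) active — inhibits: none
  layer 5 (follow_wall) idle — unchanged: none
  → actuator none
tick 3:
  layer 0 (phototaxis) active — direct: (1, -2)
  layer 1 (grasp) idle — unchanged: (1, -2)
  layer 2 (explore_frontier) active — inhibits: none
  layer 3 (wander) active — suppresses: (0, -3)
  layer 4 (recharge) active — inhibits: none
  layer 5 (follow_wall) active — inhibits: none
  → actuator none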